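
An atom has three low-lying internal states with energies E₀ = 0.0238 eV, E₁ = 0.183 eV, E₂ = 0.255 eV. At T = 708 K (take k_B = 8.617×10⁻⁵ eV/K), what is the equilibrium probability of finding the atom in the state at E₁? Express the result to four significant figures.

k_BT = 8.617×10⁻⁵ × 708 K = 0.0610084 eV.
Eᵢ/kT = 0.390110, 2.99959, 4.17975.
Z = Σ e^(−Eᵢ/kT) = e^(−0.390110) + e^(−2.99959) + e^(−4.17975) = 0.676982 + 0.0498075 + 0.0153023 = 0.742092.
P₁ = e^(−E₁/kT) / Z = 0.0498075/0.742092 = 0.06712.

0.06712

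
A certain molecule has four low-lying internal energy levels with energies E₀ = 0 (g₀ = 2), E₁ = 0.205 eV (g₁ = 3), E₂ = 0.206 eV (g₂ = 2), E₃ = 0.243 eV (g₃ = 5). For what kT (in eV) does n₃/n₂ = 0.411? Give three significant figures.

0.0205 eV

n₃/n₂ = (g₃/g₂) exp[−(E₃−E₂)/kT] = 0.411.
⇒ (E₃−E₂)/kT = ln((5/2)/0.411) = ln(6.0827) = 1.8054.
kT = 0.037 eV / 1.8054 = 0.0205 eV.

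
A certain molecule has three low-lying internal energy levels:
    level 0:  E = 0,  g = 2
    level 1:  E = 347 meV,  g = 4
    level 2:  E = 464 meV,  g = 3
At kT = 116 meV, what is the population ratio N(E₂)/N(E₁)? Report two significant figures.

0.27

n₂/n₁ = (g₂/g₁) exp[−(E₂−E₁)/kT] = (3/4) × exp(−(117 meV)/(116 meV)) = (3/4) × exp(-1.009) = 0.27.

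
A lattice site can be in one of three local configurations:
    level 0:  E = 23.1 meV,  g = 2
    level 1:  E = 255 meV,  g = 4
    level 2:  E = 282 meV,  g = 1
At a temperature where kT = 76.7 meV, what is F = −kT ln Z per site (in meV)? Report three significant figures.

-38.4 meV

Eᵢ/kT = 0.30117, 3.3246, 3.6767.
Z = Σ gᵢe^(−Eᵢ/kT) = 2·e^(−0.30117) + 4·e^(−3.3246) + 1·e^(−3.6767) = 1.4799 + 0.14395 + 0.025306 = 1.6492.
F = −kT ln Z = −76.7 × ln(1.6492) = −76.7 × 0.50029 = -38.4 meV.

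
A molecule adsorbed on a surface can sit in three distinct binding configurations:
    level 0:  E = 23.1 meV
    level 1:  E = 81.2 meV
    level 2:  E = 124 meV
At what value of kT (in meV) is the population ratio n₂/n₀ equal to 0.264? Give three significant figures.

75.8 meV

n₂/n₀ = exp[−(E₂−E₀)/kT] = 0.264.
⇒ (E₂−E₀)/kT = ln(1/0.264) = ln(3.7879) = 1.3318.
kT = 100.9 meV / 1.3318 = 75.8 meV.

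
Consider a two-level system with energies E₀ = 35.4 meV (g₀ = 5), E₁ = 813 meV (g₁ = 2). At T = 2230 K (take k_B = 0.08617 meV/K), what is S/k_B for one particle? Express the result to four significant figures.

1.645

k_BT = 0.08617 × 2230 K = 192.159 meV.
Eᵢ/kT = 0.184222, 4.23087.
Z = Σ gᵢe^(−Eᵢ/kT) = 5·e^(−0.184222) + 2·e^(−4.23087) = 4.15876 + 0.0290795 = 4.18784.
⟨E⟩ = Σ EᵢPᵢ = 40.7995 meV.
S/k_B = ln Z + ⟨E⟩/kT = ln(4.18784) + 40.7995/192.159 = 1.43219 + 0.212322 = 1.645.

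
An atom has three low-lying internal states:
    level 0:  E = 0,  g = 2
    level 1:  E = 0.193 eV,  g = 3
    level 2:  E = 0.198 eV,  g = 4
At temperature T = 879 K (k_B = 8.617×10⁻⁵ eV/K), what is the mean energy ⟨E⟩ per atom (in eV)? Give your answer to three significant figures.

0.0409 eV

k_BT = 8.617×10⁻⁵ × 879 K = 0.075743 eV.
Eᵢ/kT = 0, 2.5481, 2.6141.
Z = Σ gᵢe^(−Eᵢ/kT) = 2·e^(−0) + 3·e^(−2.5481) + 4·e^(−2.6141) = 2.0000 + 0.23469 + 0.29293 = 2.5276.
⟨E⟩ = Σ Eᵢ gᵢe^(−Eᵢ/kT) / Z = (0·2.0000 + 0.193·0.23469 + 0.198·0.29293) / 2.5276 = 0.0409 eV.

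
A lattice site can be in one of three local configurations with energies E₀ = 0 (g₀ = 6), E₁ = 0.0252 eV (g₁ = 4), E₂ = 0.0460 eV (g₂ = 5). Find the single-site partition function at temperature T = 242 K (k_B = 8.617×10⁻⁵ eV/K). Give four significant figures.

Z = 7.745

k_BT = 8.617×10⁻⁵ × 242 K = 0.0208531 eV.
Eᵢ/kT = 0, 1.20845, 2.20591.
Z = Σ gᵢe^(−Eᵢ/kT) = 6·e^(−0) + 4·e^(−1.20845) + 5·e^(−2.20591) = 6.00000 + 1.19464 + 0.550751 = 7.74539.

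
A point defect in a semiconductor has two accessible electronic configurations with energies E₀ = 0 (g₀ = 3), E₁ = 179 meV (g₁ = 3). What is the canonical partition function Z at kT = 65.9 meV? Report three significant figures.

Z = 3.20

Eᵢ/kT = 0, 2.7162.
Z = Σ gᵢe^(−Eᵢ/kT) = 3·e^(−0) + 3·e^(−2.7162) = 3.0000 + 0.19838 = 3.1984.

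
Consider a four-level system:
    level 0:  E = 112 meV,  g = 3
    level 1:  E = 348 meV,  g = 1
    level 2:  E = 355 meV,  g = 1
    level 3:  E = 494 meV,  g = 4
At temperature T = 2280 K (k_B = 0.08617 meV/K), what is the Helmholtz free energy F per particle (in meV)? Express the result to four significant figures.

-168.2 meV

k_BT = 0.08617 × 2280 K = 196.468 meV.
Eᵢ/kT = 0.570067, 1.77128, 1.80691, 2.51440.
Z = Σ gᵢe^(−Eᵢ/kT) = 3·e^(−0.570067) + 1·e^(−1.77128) + 1·e^(−1.80691) + 4·e^(−2.51440) = 1.69646 + 0.170115 + 0.164161 + 0.323646 = 2.35438.
F = −kT ln Z = −196.468 × ln(2.35438) = −196.468 × 0.856277 = -168.2 meV.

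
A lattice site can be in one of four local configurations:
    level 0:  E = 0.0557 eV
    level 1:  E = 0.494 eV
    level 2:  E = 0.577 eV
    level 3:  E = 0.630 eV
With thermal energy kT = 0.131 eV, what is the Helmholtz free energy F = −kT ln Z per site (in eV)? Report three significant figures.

Eᵢ/kT = 0.42519, 3.7710, 4.4046, 4.8092.
Z = Σ e^(−Eᵢ/kT) = e^(−0.42519) + e^(−3.7710) + e^(−4.4046) + e^(−4.8092) = 0.65365 + 0.023029 + 0.012221 + 0.0081544 = 0.69705.
F = −kT ln Z = −0.131 × ln(0.69705) = −0.131 × -0.36090 = 0.0473 eV.

0.0473 eV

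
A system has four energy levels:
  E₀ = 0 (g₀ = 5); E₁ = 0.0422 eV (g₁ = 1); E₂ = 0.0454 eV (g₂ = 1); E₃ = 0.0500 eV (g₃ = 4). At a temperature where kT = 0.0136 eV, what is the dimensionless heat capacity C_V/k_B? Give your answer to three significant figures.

Eᵢ/kT = 0, 3.1029, 3.3382, 3.6765.
Z = Σ gᵢe^(−Eᵢ/kT) = 5·e^(−0) + 1·e^(−3.1029) + 1·e^(−3.3382) + 4·e^(−3.6765) = 5.0000 + 0.044919 + 0.035501 + 0.10125 = 5.1817.
⟨E⟩ = 0.0016539 eV, ⟨E²⟩ = 0.000078409 eV².
C_V/k_B = (⟨E²⟩ − ⟨E⟩²)/(kT)² = (0.000078409 − 0.0000027354)/0.00018496 = 0.409.

0.409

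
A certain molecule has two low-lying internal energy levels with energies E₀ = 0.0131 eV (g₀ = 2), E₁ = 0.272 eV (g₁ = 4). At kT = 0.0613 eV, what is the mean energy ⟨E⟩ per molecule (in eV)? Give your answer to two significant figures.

0.020 eV

Eᵢ/kT = 0.2137, 4.437.
Z = Σ gᵢe^(−Eᵢ/kT) = 2·e^(−0.2137) + 4·e^(−4.437) = 1.615 + 0.04733 = 1.662.
⟨E⟩ = Σ Eᵢ gᵢe^(−Eᵢ/kT) / Z = (0.0131·1.615 + 0.272·0.04733) / 1.662 = 0.020 eV.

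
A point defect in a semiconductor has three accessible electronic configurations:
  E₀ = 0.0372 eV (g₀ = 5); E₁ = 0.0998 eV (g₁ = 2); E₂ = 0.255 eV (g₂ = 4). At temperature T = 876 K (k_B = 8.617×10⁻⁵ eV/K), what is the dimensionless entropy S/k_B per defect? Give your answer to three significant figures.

2.03

k_BT = 8.617×10⁻⁵ × 876 K = 0.075485 eV.
Eᵢ/kT = 0.49281, 1.3221, 3.3782.
Z = Σ gᵢe^(−Eᵢ/kT) = 5·e^(−0.49281) + 2·e^(−1.3221) + 4·e^(−3.3782) = 3.0545 + 0.53315 + 0.13644 = 3.7241.
⟨E⟩ = Σ EᵢPᵢ = 0.054141 eV.
S/k_B = ln Z + ⟨E⟩/kT = ln(3.7241) + 0.054141/0.075485 = 1.3148 + 0.71724 = 2.03.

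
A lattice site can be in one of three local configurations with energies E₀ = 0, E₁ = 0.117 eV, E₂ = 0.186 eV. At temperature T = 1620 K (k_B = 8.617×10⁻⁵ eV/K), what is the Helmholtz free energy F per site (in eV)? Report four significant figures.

-0.07377 eV

k_BT = 8.617×10⁻⁵ × 1620 K = 0.139595 eV.
Eᵢ/kT = 0, 0.838139, 1.33243.
Z = Σ e^(−Eᵢ/kT) = e^(−0) + e^(−0.838139) + e^(−1.33243) = 1.00000 + 0.432515 + 0.263835 = 1.69635.
F = −kT ln Z = −0.139595 × ln(1.69635) = −0.139595 × 0.528479 = -0.07377 eV.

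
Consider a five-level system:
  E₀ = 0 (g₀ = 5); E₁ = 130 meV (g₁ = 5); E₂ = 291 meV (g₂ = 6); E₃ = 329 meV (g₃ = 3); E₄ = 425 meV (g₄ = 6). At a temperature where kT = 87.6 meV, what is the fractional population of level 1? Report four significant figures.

Eᵢ/kT = 0, 1.48402, 3.32192, 3.75571, 4.85160.
Z = Σ gᵢe^(−Eᵢ/kT) = 5·e^(−0) + 5·e^(−1.48402) + 6·e^(−3.32192) + 3·e^(−3.75571) + 6·e^(−4.85160) = 5.00000 + 1.13362 + 0.216501 + 0.0701515 + 0.0468952 = 6.46717.
P₁ = g₁ e^(−E₁/kT) / Z = 1.13362/6.46717 = 0.1753.

0.1753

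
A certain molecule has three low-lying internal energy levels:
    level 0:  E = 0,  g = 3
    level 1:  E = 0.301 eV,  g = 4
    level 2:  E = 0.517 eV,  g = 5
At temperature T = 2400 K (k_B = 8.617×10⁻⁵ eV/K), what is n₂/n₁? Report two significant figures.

k_BT = 8.617×10⁻⁵ × 2400 K = 0.2068 eV.
n₂/n₁ = (g₂/g₁) exp[−(E₂−E₁)/kT] = (5/4) × exp(−(0.216 eV)/(0.2068 eV)) = (5/4) × exp(-1.044) = 0.44.

0.44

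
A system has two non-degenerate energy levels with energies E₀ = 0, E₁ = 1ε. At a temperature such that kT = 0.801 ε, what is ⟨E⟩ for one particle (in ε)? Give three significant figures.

Eᵢ/kT = 0, 1.2484.
Z = Σ e^(−Eᵢ/kT) = e^(−0) + e^(−1.2484) = 1.0000 + 0.28696 = 1.2870.
⟨E⟩ = Σ Eᵢ e^(−Eᵢ/kT) / Z = (0·1.0000 + 1·0.28696) / 1.2870 = 0.223 ε.

0.223 ε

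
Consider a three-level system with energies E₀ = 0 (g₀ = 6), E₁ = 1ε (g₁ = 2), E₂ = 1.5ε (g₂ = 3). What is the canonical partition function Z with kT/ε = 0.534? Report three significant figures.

Eᵢ/kT = 0, 1.8727, 2.8090.
Z = Σ gᵢe^(−Eᵢ/kT) = 6·e^(−0) + 2·e^(−1.8727) + 3·e^(−2.8090) = 6.0000 + 0.30742 + 0.18080 = 6.4882.

Z = 6.49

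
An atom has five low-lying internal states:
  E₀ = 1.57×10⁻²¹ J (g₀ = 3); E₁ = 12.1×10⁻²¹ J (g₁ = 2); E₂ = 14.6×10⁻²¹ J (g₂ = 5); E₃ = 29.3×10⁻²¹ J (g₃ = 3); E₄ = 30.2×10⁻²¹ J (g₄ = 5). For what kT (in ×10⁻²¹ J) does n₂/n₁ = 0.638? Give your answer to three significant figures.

n₂/n₁ = (g₂/g₁) exp[−(E₂−E₁)/kT] = 0.638.
⇒ (E₂−E₁)/kT = ln((5/2)/0.638) = ln(3.9185) = 1.3657.
kT = 2.5 ×10⁻²¹ J / 1.3657 = 1.83 ×10⁻²¹ J.

1.83 ×10⁻²¹ J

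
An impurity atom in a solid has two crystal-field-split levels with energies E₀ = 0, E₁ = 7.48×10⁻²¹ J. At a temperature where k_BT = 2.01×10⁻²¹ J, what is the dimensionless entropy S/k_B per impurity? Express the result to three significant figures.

Eᵢ/kT = 0, 3.7214.
Z = Σ e^(−Eᵢ/kT) = e^(−0) + e^(−3.7214) = 1.0000 + 0.024200 = 1.0242.
⟨E⟩ = Σ EᵢPᵢ = 0.17674 ×10⁻²¹ J.
S/k_B = ln Z + ⟨E⟩/kT = ln(1.0242) + 0.17674/2.01 = 0.023912 + 0.087930 = 0.112.

0.112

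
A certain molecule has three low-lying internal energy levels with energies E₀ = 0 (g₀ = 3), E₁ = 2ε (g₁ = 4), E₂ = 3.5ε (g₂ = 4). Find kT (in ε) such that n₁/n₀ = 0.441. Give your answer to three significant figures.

n₁/n₀ = (g₁/g₀) exp[−(E₁−E₀)/kT] = 0.441.
⇒ (E₁−E₀)/kT = ln((4/3)/0.441) = ln(3.0234) = 1.1064.
kT = 2ε / 1.1064 = 1.81 ε.

1.81 ε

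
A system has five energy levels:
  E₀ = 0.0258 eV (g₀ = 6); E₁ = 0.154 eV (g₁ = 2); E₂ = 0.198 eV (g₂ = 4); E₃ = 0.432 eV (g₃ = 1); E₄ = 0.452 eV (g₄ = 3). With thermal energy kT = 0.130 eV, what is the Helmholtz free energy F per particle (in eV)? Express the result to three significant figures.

Eᵢ/kT = 0.19846, 1.1846, 1.5231, 3.3231, 3.4769.
Z = Σ gᵢe^(−Eᵢ/kT) = 6·e^(−0.19846) + 2·e^(−1.1846) + 4·e^(−1.5231) + 1·e^(−3.3231) + 3·e^(−3.4769) = 4.9200 + 0.61174 + 0.87214 + 0.036041 + 0.092709 = 6.5326.
F = −kT ln Z = −0.130 × ln(6.5326) = −0.130 × 1.8768 = -0.244 eV.

-0.244 eV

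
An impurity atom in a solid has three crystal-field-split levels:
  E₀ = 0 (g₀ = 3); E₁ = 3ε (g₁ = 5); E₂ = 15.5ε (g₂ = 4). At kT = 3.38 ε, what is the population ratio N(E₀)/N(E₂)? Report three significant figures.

n₀/n₂ = (g₀/g₂) exp[−(E₀−E₂)/kT] = (3/4) × exp(−(-15.5ε)/(3.38ε)) = (3/4) × exp(4.5858) = 73.6.

73.6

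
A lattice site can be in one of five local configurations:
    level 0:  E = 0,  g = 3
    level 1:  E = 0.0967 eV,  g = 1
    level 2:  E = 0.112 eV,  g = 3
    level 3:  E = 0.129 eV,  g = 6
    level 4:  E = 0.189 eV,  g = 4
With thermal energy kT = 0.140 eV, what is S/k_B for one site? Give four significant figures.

Eᵢ/kT = 0, 0.690714, 0.800000, 0.921429, 1.35000.
Z = Σ gᵢe^(−Eᵢ/kT) = 3·e^(−0) + 1·e^(−0.690714) + 3·e^(−0.800000) + 6·e^(−0.921429) + 4·e^(−1.35000) = 3.00000 + 0.501218 + 1.34799 + 2.38770 + 1.03696 = 8.27387.
⟨E⟩ = Σ EᵢPᵢ = 0.0850196 eV.
S/k_B = ln Z + ⟨E⟩/kT = ln(8.27387) + 0.0850196/0.140 = 2.11310 + 0.607283 = 2.720.

2.720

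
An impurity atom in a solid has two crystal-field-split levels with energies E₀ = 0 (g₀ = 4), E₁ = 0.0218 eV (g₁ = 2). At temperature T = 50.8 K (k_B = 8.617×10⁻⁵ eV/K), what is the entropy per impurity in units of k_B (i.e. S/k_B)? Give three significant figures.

1.41

k_BT = 8.617×10⁻⁵ × 50.8 K = 0.0043774 eV.
Eᵢ/kT = 0, 4.9801.
Z = Σ gᵢe^(−Eᵢ/kT) = 4·e^(−0) + 2·e^(−4.9801) = 4.0000 + 0.013747 = 4.0137.
⟨E⟩ = Σ EᵢPᵢ = 0.000074665 eV.
S/k_B = ln Z + ⟨E⟩/kT = ln(4.0137) + 0.000074665/0.0043774 = 1.3897 + 0.017057 = 1.41.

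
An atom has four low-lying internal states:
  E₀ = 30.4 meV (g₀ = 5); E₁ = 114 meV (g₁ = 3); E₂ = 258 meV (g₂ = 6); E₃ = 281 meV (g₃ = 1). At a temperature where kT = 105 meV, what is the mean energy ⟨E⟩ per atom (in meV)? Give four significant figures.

71.41 meV

Eᵢ/kT = 0.289524, 1.08571, 2.45714, 2.67619.
Z = Σ gᵢe^(−Eᵢ/kT) = 5·e^(−0.289524) + 3·e^(−1.08571) + 6·e^(−2.45714) + 1·e^(−2.67619) = 3.74310 + 1.01299 + 0.514078 + 0.0688249 = 5.33899.
⟨E⟩ = Σ Eᵢ gᵢe^(−Eᵢ/kT) / Z = (30.4·3.74310 + 114·1.01299 + 258·0.514078 + 281·0.0688249) / 5.33899 = 71.41 meV.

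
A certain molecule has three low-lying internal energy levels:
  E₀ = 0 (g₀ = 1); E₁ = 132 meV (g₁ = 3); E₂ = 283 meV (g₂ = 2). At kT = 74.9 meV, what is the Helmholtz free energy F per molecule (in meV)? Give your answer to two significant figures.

-33 meV

Eᵢ/kT = 0, 1.762, 3.778.
Z = Σ gᵢe^(−Eᵢ/kT) = 1·e^(−0) + 3·e^(−1.762) + 2·e^(−3.778) = 1.000 + 0.5151 + 0.04574 = 1.561.
F = −kT ln Z = −74.9 × ln(1.561) = −74.9 × 0.4453 = -33 meV.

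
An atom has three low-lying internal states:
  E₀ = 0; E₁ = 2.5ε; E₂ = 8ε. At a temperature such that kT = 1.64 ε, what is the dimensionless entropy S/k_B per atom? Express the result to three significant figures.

0.504

Eᵢ/kT = 0, 1.5244, 4.8780.
Z = Σ e^(−Eᵢ/kT) = e^(−0) + e^(−1.5244) + e^(−4.8780) = 1.0000 + 0.21775 + 0.0076122 = 1.2254.
⟨E⟩ = Σ EᵢPᵢ = 0.49394 ε.
S/k_B = ln Z + ⟨E⟩/kT = ln(1.2254) + 0.49394/1.64 = 0.20327 + 0.30118 = 0.504.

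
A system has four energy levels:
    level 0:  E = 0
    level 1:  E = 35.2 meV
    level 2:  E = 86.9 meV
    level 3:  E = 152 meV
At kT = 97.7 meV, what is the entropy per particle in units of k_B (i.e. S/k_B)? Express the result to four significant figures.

Eᵢ/kT = 0, 0.360287, 0.889458, 1.55578.
Z = Σ e^(−Eᵢ/kT) = e^(−0) + e^(−0.360287) + e^(−0.889458) + e^(−1.55578) = 1.00000 + 0.697476 + 0.410878 + 0.211025 = 2.31938.
⟨E⟩ = Σ EᵢPᵢ = 39.8090 meV.
S/k_B = ln Z + ⟨E⟩/kT = ln(2.31938) + 39.8090/97.7 = 0.841300 + 0.407462 = 1.249.

1.249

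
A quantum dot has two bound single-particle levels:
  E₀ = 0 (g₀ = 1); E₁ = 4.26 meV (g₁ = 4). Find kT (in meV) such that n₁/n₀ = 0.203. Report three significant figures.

1.43 meV

n₁/n₀ = (g₁/g₀) exp[−(E₁−E₀)/kT] = 0.203.
⇒ (E₁−E₀)/kT = ln((4/1)/0.203) = ln(19.704) = 2.9808.
kT = 4.26 meV / 2.9808 = 1.43 meV.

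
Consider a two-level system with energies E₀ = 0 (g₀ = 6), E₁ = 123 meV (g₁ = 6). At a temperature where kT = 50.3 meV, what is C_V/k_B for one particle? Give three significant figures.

Eᵢ/kT = 0, 2.4453.
Z = Σ gᵢe^(−Eᵢ/kT) = 6·e^(−0) + 6·e^(−2.4453) = 6.0000 + 0.52020 = 6.5202.
⟨E⟩ = 9.8133 meV, ⟨E²⟩ = 1207.0 meV².
C_V/k_B = (⟨E²⟩ − ⟨E⟩²)/(kT)² = (1207.0 − 96.301)/2530.1 = 0.439.

0.439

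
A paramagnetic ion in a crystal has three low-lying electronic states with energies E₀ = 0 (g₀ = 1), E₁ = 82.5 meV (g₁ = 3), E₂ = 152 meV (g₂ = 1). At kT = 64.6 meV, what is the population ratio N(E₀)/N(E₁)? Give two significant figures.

n₀/n₁ = (g₀/g₁) exp[−(E₀−E₁)/kT] = (1/3) × exp(−(-82.5 meV)/(64.6 meV)) = (1/3) × exp(1.277) = 1.2.

1.2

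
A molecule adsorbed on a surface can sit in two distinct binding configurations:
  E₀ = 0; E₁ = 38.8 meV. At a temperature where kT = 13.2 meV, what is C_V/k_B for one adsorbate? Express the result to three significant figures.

Eᵢ/kT = 0, 2.9394.
Z = Σ e^(−Eᵢ/kT) = e^(−0) + e^(−2.9394) = 1.0000 + 0.052897 = 1.0529.
⟨E⟩ = 1.9493 meV, ⟨E²⟩ = 75.632 meV².
C_V/k_B = (⟨E²⟩ − ⟨E⟩²)/(kT)² = (75.632 − 3.7998)/174.24 = 0.412.

0.412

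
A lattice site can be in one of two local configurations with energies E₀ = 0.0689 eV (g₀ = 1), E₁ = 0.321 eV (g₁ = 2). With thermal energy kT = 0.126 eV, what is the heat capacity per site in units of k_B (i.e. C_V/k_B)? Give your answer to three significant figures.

Eᵢ/kT = 0.54683, 2.5476.
Z = Σ gᵢe^(−Eᵢ/kT) = 1·e^(−0.54683) + 2·e^(−2.5476) = 0.57878 + 0.15654 = 0.73532.
⟨E⟩ = 0.12257 eV, ⟨E²⟩ = 0.025673 eV².
C_V/k_B = (⟨E²⟩ − ⟨E⟩²)/(kT)² = (0.025673 − 0.015023)/0.015876 = 0.671.

0.671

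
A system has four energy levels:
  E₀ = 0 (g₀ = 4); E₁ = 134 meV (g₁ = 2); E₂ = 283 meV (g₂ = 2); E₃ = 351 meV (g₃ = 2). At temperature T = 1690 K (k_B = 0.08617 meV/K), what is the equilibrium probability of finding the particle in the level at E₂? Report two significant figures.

0.054

k_BT = 0.08617 × 1690 K = 145.6 meV.
Eᵢ/kT = 0, 0.9203, 1.944, 2.411.
Z = Σ gᵢe^(−Eᵢ/kT) = 4·e^(−0) + 2·e^(−0.9203) + 2·e^(−1.944) + 2·e^(−2.411) = 4.000 + 0.7968 + 0.2863 + 0.1795 = 5.263.
P₂ = g₂ e^(−E₂/kT) / Z = 0.2863/5.263 = 0.054.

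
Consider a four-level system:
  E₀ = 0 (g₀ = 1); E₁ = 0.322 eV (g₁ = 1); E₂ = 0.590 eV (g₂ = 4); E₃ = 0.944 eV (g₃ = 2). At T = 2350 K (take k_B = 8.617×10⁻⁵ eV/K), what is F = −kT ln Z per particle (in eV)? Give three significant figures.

-0.0738 eV

k_BT = 8.617×10⁻⁵ × 2350 K = 0.20250 eV.
Eᵢ/kT = 0, 1.5901, 2.9136, 4.6617.
Z = Σ gᵢe^(−Eᵢ/kT) = 1·e^(−0) + 1·e^(−1.5901) + 4·e^(−2.9136) + 2·e^(−4.6617) = 1.0000 + 0.20391 + 0.21712 + 0.018901 = 1.4399.
F = −kT ln Z = −0.20250 × ln(1.4399) = −0.20250 × 0.36457 = -0.0738 eV.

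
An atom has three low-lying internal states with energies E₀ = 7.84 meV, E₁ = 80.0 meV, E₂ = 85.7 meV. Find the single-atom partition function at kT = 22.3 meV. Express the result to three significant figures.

Z = 0.753

Eᵢ/kT = 0.35157, 3.5874, 3.8430.
Z = Σ e^(−Eᵢ/kT) = e^(−0.35157) + e^(−3.5874) + e^(−3.8430) = 0.70358 + 0.027670 + 0.021429 = 0.75268.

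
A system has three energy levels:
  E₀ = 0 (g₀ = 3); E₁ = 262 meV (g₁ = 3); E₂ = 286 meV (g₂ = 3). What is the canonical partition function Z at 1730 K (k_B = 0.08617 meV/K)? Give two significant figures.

Z = 4.0

k_BT = 0.08617 × 1730 K = 149.1 meV.
Eᵢ/kT = 0, 1.757, 1.918.
Z = Σ gᵢe^(−Eᵢ/kT) = 3·e^(−0) + 3·e^(−1.757) + 3·e^(−1.918) = 3.000 + 0.5177 + 0.4407 = 3.958.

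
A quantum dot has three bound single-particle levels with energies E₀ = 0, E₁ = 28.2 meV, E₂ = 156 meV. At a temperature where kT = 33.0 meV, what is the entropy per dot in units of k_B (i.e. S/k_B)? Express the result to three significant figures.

Eᵢ/kT = 0, 0.85455, 4.7273.
Z = Σ e^(−Eᵢ/kT) = e^(−0) + e^(−0.85455) + e^(−4.7273) = 1.0000 + 0.42547 + 0.0088503 = 1.4343.
⟨E⟩ = Σ EᵢPᵢ = 9.3278 meV.
S/k_B = ln Z + ⟨E⟩/kT = ln(1.4343) + 9.3278/33.0 = 0.36068 + 0.28266 = 0.643.

0.643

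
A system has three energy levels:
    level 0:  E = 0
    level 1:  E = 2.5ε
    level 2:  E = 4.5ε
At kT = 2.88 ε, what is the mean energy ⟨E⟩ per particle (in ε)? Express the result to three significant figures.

1.22 ε

Eᵢ/kT = 0, 0.86806, 1.5625.
Z = Σ e^(−Eᵢ/kT) = e^(−0) + e^(−0.86806) + e^(−1.5625) = 1.0000 + 0.41977 + 0.20961 = 1.6294.
⟨E⟩ = Σ Eᵢ e^(−Eᵢ/kT) / Z = (0·1.0000 + 2.5·0.41977 + 4.5·0.20961) / 1.6294 = 1.22 ε.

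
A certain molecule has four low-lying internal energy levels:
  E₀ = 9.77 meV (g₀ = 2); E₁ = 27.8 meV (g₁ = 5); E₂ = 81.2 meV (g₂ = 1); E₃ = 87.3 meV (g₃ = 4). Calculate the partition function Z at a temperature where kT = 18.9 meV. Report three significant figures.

Eᵢ/kT = 0.51693, 1.4709, 4.2963, 4.6190.
Z = Σ gᵢe^(−Eᵢ/kT) = 2·e^(−0.51693) + 5·e^(−1.4709) + 1·e^(−4.2963) + 4·e^(−4.6190) = 1.1927 + 1.1486 + 0.013619 + 0.039451 = 2.3944.

Z = 2.39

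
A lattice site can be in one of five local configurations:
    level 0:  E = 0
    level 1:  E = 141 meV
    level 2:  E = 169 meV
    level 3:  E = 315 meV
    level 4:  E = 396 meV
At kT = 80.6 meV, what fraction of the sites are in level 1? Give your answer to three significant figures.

Eᵢ/kT = 0, 1.7494, 2.0968, 3.9082, 4.9132.
Z = Σ e^(−Eᵢ/kT) = e^(−0) + e^(−1.7494) + e^(−2.0968) + e^(−3.9082) + e^(−4.9132) = 1.0000 + 0.17388 + 0.12285 + 0.020077 + 0.0073489 = 1.3242.
P₁ = e^(−E₁/kT) / Z = 0.17388/1.3242 = 0.131.

0.131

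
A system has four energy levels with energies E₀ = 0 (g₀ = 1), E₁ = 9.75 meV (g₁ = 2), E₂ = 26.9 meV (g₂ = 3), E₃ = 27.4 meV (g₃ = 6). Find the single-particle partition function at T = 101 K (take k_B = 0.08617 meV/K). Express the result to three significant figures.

Z = 2.05

k_BT = 0.08617 × 101 K = 8.7032 meV.
Eᵢ/kT = 0, 1.1203, 3.0908, 3.1483.
Z = Σ gᵢe^(−Eᵢ/kT) = 1·e^(−0) + 2·e^(−1.1203) + 3·e^(−3.0908) + 6·e^(−3.1483) = 1.0000 + 0.65236 + 0.13640 + 0.25755 = 2.0463.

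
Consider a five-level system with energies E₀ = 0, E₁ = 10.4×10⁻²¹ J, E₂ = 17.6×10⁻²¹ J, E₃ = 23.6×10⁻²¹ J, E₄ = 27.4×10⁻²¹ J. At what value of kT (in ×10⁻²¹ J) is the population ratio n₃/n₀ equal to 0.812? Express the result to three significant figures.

113 ×10⁻²¹ J

n₃/n₀ = exp[−(E₃−E₀)/kT] = 0.812.
⇒ (E₃−E₀)/kT = ln(1/0.812) = ln(1.2315) = 0.20823.
kT = 23.6 ×10⁻²¹ J / 0.20823 = 113 ×10⁻²¹ J.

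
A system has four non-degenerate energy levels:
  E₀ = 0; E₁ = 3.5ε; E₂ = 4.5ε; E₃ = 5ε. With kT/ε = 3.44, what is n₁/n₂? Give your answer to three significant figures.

1.34

n₁/n₂ = exp[−(E₁−E₂)/kT] = exp(−(-1.0ε)/(3.44ε)) = exp(0.29070) = 1.34.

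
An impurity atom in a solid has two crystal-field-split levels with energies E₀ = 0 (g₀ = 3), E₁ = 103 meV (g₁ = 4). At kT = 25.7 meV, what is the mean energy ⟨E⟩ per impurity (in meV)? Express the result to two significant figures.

2.4 meV

Eᵢ/kT = 0, 4.008.
Z = Σ gᵢe^(−Eᵢ/kT) = 3·e^(−0) + 4·e^(−4.008) = 3.000 + 0.07268 = 3.073.
⟨E⟩ = Σ Eᵢ gᵢe^(−Eᵢ/kT) / Z = (0·3.000 + 103·0.07268) / 3.073 = 2.4 meV.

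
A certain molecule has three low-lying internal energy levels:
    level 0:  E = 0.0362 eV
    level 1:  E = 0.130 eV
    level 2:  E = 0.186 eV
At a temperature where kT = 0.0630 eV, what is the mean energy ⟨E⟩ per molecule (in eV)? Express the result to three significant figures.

0.0628 eV

Eᵢ/kT = 0.57460, 2.0635, 2.9524.
Z = Σ e^(−Eᵢ/kT) = e^(−0.57460) + e^(−2.0635) + e^(−2.9524) = 0.56293 + 0.12701 + 0.052214 = 0.74215.
⟨E⟩ = Σ Eᵢ e^(−Eᵢ/kT) / Z = (0.0362·0.56293 + 0.130·0.12701 + 0.186·0.052214) / 0.74215 = 0.0628 eV.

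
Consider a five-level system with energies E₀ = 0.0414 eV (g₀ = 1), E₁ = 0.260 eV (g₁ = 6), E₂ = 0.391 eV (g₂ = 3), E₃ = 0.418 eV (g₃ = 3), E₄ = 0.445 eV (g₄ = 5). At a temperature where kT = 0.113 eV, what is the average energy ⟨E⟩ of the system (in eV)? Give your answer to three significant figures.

Eᵢ/kT = 0.36637, 2.3009, 3.4602, 3.6991, 3.9381.
Z = Σ gᵢe^(−Eᵢ/kT) = 1·e^(−0.36637) + 6·e^(−2.3009) + 3·e^(−3.4602) + 3·e^(−3.6991) + 5·e^(−3.9381) = 0.69325 + 0.60101 + 0.094270 + 0.074237 + 0.097426 = 1.5602.
⟨E⟩ = Σ Eᵢ gᵢe^(−Eᵢ/kT) / Z = (0.0414·0.69325 + 0.260·0.60101 + 0.391·0.094270 + 0.418·0.074237 + 0.445·0.097426) / 1.5602 = 0.190 eV.

0.190 eV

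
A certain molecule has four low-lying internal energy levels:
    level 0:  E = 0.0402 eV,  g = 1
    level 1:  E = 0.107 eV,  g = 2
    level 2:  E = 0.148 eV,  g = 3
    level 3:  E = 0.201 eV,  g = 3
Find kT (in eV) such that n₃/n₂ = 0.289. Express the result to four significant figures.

n₃/n₂ = (g₃/g₂) exp[−(E₃−E₂)/kT] = 0.289.
⇒ (E₃−E₂)/kT = ln((3/3)/0.289) = ln(3.46021) = 1.24133.
kT = 0.053 eV / 1.24133 = 0.04270 eV.

0.04270 eV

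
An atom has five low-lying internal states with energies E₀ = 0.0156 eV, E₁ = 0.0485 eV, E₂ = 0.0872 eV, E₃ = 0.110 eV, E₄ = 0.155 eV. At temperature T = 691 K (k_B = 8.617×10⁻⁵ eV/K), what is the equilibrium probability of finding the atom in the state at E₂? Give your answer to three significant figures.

k_BT = 8.617×10⁻⁵ × 691 K = 0.059543 eV.
Eᵢ/kT = 0.26200, 0.81454, 1.4645, 1.8474, 2.6032.
Z = Σ e^(−Eᵢ/kT) = e^(−0.26200) + e^(−0.81454) + e^(−1.4645) + e^(−1.8474) + e^(−2.6032) = 0.76951 + 0.44284 + 0.23119 + 0.15765 + 0.074036 = 1.6752.
P₂ = e^(−E₂/kT) / Z = 0.23119/1.6752 = 0.138.

0.138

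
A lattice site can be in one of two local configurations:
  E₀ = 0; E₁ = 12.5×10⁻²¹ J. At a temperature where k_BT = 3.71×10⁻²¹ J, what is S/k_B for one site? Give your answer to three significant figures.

Eᵢ/kT = 0, 3.3693.
Z = Σ e^(−Eᵢ/kT) = e^(−0) + e^(−3.3693) = 1.0000 + 0.034414 = 1.0344.
⟨E⟩ = Σ EᵢPᵢ = 0.41587 ×10⁻²¹ J.
S/k_B = ln Z + ⟨E⟩/kT = ln(1.0344) + 0.41587/3.71 = 0.033822 + 0.11209 = 0.146.

0.146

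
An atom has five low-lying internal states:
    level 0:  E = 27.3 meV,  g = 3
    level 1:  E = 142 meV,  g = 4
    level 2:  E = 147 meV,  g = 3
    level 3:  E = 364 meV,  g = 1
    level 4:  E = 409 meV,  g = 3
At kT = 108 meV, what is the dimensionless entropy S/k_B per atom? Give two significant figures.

Eᵢ/kT = 0.2528, 1.315, 1.361, 3.370, 3.787.
Z = Σ gᵢe^(−Eᵢ/kT) = 3·e^(−0.2528) + 4·e^(−1.315) + 3·e^(−1.361) + 1·e^(−3.370) + 3·e^(−3.787) = 2.330 + 1.074 + 0.7692 + 0.03439 + 0.06799 = 4.276.
⟨E⟩ = Σ EᵢPᵢ = 86.42 meV.
S/k_B = ln Z + ⟨E⟩/kT = ln(4.276) + 86.42/108 = 1.453 + 0.8002 = 2.3.

2.3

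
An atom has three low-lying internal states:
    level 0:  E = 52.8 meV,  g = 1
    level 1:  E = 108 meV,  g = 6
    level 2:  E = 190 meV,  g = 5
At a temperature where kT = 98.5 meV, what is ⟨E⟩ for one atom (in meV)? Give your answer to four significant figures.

116.2 meV

Eᵢ/kT = 0.536041, 1.09645, 1.92893.
Z = Σ gᵢe^(−Eᵢ/kT) = 1·e^(−0.536041) + 6·e^(−1.09645) + 5·e^(−1.92893) = 0.585060 + 2.00433 + 0.726518 = 3.31591.
⟨E⟩ = Σ Eᵢ gᵢe^(−Eᵢ/kT) / Z = (52.8·0.585060 + 108·2.00433 + 190·0.726518) / 3.31591 = 116.2 meV.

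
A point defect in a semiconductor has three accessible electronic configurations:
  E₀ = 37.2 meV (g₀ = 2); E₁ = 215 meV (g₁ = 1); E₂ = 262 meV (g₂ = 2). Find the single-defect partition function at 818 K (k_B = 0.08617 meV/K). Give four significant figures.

k_BT = 0.08617 × 818 K = 70.4871 meV.
Eᵢ/kT = 0.527756, 3.05020, 3.71699.
Z = Σ gᵢe^(−Eᵢ/kT) = 2·e^(−0.527756) + 1·e^(−3.05020) + 2·e^(−3.71699) = 1.17985 + 0.0473495 + 0.0486140 = 1.27581.

Z = 1.276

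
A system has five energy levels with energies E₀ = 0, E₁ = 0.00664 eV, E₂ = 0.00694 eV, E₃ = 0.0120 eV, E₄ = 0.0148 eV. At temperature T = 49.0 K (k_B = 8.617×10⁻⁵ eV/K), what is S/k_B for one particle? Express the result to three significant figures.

1.01

k_BT = 8.617×10⁻⁵ × 49.0 K = 0.0042223 eV.
Eᵢ/kT = 0, 1.5726, 1.6437, 2.8421, 3.5052.
Z = Σ e^(−Eᵢ/kT) = e^(−0) + e^(−1.5726) + e^(−1.6437) + e^(−2.8421) + e^(−3.5052) = 1.0000 + 0.20750 + 0.19326 + 0.058303 + 0.030041 = 1.4891.
⟨E⟩ = Σ EᵢPᵢ = 0.0025944 eV.
S/k_B = ln Z + ⟨E⟩/kT = ln(1.4891) + 0.0025944/0.0042223 = 0.39817 + 0.61445 = 1.01.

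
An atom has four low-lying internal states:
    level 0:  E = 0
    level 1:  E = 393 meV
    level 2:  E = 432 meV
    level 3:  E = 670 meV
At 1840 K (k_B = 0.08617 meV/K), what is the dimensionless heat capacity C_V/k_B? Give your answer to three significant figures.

0.937

k_BT = 0.08617 × 1840 K = 158.55 meV.
Eᵢ/kT = 0, 2.4787, 2.7247, 4.2258.
Z = Σ e^(−Eᵢ/kT) = e^(−0) + e^(−2.4787) + e^(−2.7247) + e^(−4.2258) = 1.0000 + 0.083852 + 0.065566 + 0.014614 = 1.1640.
⟨E⟩ = 61.056 meV, ⟨E²⟩ = 27274 meV².
C_V/k_B = (⟨E²⟩ − ⟨E⟩²)/(kT)² = (27274 − 3727.8)/25138 = 0.937.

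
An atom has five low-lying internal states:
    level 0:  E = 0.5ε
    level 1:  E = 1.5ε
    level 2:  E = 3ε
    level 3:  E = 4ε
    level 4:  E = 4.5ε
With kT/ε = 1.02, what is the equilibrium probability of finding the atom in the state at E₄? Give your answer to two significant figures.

Eᵢ/kT = 0.4902, 1.471, 2.941, 3.922, 4.412.
Z = Σ e^(−Eᵢ/kT) = e^(−0.4902) + e^(−1.471) + e^(−2.941) + e^(−3.922) + e^(−4.412) = 0.6125 + 0.2297 + 0.05281 + 0.01980 + 0.01213 = 0.9269.
P₄ = e^(−E₄/kT) / Z = 0.01213/0.9269 = 0.013.

0.013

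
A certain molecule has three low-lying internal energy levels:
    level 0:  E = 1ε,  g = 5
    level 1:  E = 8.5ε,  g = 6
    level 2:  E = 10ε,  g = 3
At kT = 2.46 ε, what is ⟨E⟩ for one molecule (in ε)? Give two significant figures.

1.5 ε

Eᵢ/kT = 0.4065, 3.455, 4.065.
Z = Σ gᵢe^(−Eᵢ/kT) = 5·e^(−0.4065) + 6·e^(−3.455) + 3·e^(−4.065) = 3.330 + 0.1895 + 0.05149 = 3.571.
⟨E⟩ = Σ Eᵢ gᵢe^(−Eᵢ/kT) / Z = (1·3.330 + 8.5·0.1895 + 10·0.05149) / 3.571 = 1.5 ε.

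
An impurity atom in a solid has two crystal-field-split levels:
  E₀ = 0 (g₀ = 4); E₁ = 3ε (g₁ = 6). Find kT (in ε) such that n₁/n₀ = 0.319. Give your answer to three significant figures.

n₁/n₀ = (g₁/g₀) exp[−(E₁−E₀)/kT] = 0.319.
⇒ (E₁−E₀)/kT = ln((6/4)/0.319) = ln(4.7022) = 1.5480.
kT = 3ε / 1.5480 = 1.94 ε.

1.94 ε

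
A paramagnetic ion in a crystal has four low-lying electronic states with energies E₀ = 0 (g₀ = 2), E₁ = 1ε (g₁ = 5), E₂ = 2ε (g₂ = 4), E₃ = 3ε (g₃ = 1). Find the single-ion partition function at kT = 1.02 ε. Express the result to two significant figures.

Eᵢ/kT = 0, 0.9804, 1.961, 2.941.
Z = Σ gᵢe^(−Eᵢ/kT) = 2·e^(−0) + 5·e^(−0.9804) + 4·e^(−1.961) + 1·e^(−2.941) = 2.000 + 1.876 + 0.5629 + 0.05281 = 4.492.

Z = 4.5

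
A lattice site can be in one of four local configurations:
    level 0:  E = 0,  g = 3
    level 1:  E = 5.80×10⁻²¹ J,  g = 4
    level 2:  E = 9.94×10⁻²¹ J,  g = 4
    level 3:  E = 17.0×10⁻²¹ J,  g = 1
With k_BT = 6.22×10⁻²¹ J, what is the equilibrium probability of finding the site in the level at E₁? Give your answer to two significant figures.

Eᵢ/kT = 0, 0.9325, 1.598, 2.733.
Z = Σ gᵢe^(−Eᵢ/kT) = 3·e^(−0) + 4·e^(−0.9325) + 4·e^(−1.598) + 1·e^(−2.733) = 3.000 + 1.574 + 0.8092 + 0.06502 = 5.448.
P₁ = g₁ e^(−E₁/kT) / Z = 1.574/5.448 = 0.29.

0.29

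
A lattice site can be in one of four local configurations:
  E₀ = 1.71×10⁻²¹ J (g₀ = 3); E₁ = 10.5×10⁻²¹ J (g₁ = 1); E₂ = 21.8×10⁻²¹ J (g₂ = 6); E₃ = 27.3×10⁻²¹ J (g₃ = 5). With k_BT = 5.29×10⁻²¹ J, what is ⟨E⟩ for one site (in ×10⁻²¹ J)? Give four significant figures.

Eᵢ/kT = 0.323251, 1.98488, 4.12098, 5.16068.
Z = Σ gᵢe^(−Eᵢ/kT) = 3·e^(−0.323251) + 1·e^(−1.98488) + 6·e^(−4.12098) + 5·e^(−5.16068) = 2.17138 + 0.137397 + 0.0973716 + 0.0286890 = 2.43484.
⟨E⟩ = Σ Eᵢ gᵢe^(−Eᵢ/kT) / Z = (1.71·2.17138 + 10.5·0.137397 + 21.8·0.0973716 + 27.3·0.0286890) / 2.43484 = 3.311 ×10⁻²¹ J.

3.311 ×10⁻²¹ J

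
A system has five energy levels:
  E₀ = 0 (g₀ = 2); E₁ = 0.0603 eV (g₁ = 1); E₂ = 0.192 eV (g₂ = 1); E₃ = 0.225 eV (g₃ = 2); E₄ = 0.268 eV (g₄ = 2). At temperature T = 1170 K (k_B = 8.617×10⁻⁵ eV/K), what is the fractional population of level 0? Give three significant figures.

k_BT = 8.617×10⁻⁵ × 1170 K = 0.10082 eV.
Eᵢ/kT = 0, 0.59810, 1.9044, 2.2317, 2.6582.
Z = Σ gᵢe^(−Eᵢ/kT) = 2·e^(−0) + 1·e^(−0.59810) + 1·e^(−1.9044) + 2·e^(−2.2317) + 2·e^(−2.6582) = 2.0000 + 0.54986 + 0.14891 + 0.21469 + 0.14015 = 3.0536.
P₀ = g₀ e^(−E₀/kT) / Z = 2.0000/3.0536 = 0.655.

0.655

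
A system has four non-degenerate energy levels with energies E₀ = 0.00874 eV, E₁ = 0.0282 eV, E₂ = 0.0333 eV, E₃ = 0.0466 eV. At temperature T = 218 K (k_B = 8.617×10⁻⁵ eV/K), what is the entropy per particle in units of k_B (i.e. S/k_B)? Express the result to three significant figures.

1.13

k_BT = 8.617×10⁻⁵ × 218 K = 0.018785 eV.
Eᵢ/kT = 0.46526, 1.5012, 1.7727, 2.4807.
Z = Σ e^(−Eᵢ/kT) = e^(−0.46526) + e^(−1.5012) + e^(−1.7727) + e^(−2.4807) = 0.62797 + 0.22286 + 0.16987 + 0.083685 = 1.1044.
⟨E⟩ = Σ EᵢPᵢ = 0.019313 eV.
S/k_B = ln Z + ⟨E⟩/kT = ln(1.1044) + 0.019313/0.018785 = 0.099302 + 1.0281 = 1.13.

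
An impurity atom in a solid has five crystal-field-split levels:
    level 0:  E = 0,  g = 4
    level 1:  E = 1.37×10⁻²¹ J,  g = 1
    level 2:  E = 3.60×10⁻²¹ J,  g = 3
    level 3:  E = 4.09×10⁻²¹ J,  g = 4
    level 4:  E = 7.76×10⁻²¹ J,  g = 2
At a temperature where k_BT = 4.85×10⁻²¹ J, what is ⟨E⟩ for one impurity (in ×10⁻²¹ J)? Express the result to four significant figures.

1.968 ×10⁻²¹ J

Eᵢ/kT = 0, 0.282474, 0.742268, 0.843299, 1.60000.
Z = Σ gᵢe^(−Eᵢ/kT) = 4·e^(−0) + 1·e^(−0.282474) + 3·e^(−0.742268) + 4·e^(−0.843299) + 2·e^(−1.60000) = 4.00000 + 0.753916 + 1.42810 + 1.72115 + 0.403793 = 8.30696.
⟨E⟩ = Σ Eᵢ gᵢe^(−Eᵢ/kT) / Z = (0·4.00000 + 1.37·0.753916 + 3.60·1.42810 + 4.09·1.72115 + 7.76·0.403793) / 8.30696 = 1.968 ×10⁻²¹ J.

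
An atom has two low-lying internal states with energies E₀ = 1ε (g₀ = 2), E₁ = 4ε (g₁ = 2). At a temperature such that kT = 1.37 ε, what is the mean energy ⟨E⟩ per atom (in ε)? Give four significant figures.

Eᵢ/kT = 0.729927, 2.91971.
Z = Σ gᵢe^(−Eᵢ/kT) = 2·e^(−0.729927) + 2·e^(−2.91971) = 0.963888 + 0.107899 = 1.07179.
⟨E⟩ = Σ Eᵢ gᵢe^(−Eᵢ/kT) / Z = (1·0.963888 + 4·0.107899) / 1.07179 = 1.302 ε.

1.302 ε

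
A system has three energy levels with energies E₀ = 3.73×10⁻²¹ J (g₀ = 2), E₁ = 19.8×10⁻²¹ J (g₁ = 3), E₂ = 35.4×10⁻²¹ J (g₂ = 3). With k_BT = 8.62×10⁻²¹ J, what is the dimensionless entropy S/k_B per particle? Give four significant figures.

Eᵢ/kT = 0.432715, 2.29698, 4.10673.
Z = Σ gᵢe^(−Eᵢ/kT) = 2·e^(−0.432715) + 3·e^(−2.29698) + 3·e^(−4.10673) = 1.29749 + 0.301686 + 0.0493845 = 1.64856.
⟨E⟩ = Σ EᵢPᵢ = 7.61952 ×10⁻²¹ J.
S/k_B = ln Z + ⟨E⟩/kT = ln(1.64856) + 7.61952/8.62 = 0.499902 + 0.883935 = 1.384.

1.384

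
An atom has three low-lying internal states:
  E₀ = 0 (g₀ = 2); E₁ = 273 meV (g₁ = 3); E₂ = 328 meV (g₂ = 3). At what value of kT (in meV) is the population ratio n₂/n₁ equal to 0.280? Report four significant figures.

n₂/n₁ = (g₂/g₁) exp[−(E₂−E₁)/kT] = 0.280.
⇒ (E₂−E₁)/kT = ln((3/3)/0.280) = ln(3.57143) = 1.27297.
kT = 55 meV / 1.27297 = 43.21 meV.

43.21 meV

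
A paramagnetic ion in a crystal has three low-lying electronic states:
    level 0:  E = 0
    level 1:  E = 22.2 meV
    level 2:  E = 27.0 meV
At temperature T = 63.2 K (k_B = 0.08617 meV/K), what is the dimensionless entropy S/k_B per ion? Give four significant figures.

0.1253

k_BT = 0.08617 × 63.2 K = 5.44594 meV.
Eᵢ/kT = 0, 4.07643, 4.95782.
Z = Σ e^(−Eᵢ/kT) = e^(−0) + e^(−4.07643) + e^(−4.95782) = 1.00000 + 0.0169679 + 0.00702823 = 1.02400.
⟨E⟩ = Σ EᵢPᵢ = 0.553173 meV.
S/k_B = ln Z + ⟨E⟩/kT = ln(1.02400) + 0.553173/5.44594 = 0.0237165 + 0.101575 = 0.1253.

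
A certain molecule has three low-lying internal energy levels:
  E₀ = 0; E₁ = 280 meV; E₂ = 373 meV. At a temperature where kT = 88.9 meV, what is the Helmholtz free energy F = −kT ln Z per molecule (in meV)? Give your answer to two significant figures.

-5.0 meV

Eᵢ/kT = 0, 3.150, 4.196.
Z = Σ e^(−Eᵢ/kT) = e^(−0) + e^(−3.150) + e^(−4.196) = 1.000 + 0.04285 + 0.01506 = 1.058.
F = −kT ln Z = −88.9 × ln(1.058) = −88.9 × 0.05638 = -5.0 meV.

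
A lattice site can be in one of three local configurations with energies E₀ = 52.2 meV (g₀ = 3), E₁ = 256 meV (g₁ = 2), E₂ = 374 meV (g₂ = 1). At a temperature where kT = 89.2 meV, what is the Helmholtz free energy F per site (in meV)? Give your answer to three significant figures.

-52.4 meV

Eᵢ/kT = 0.58520, 2.8700, 4.1928.
Z = Σ gᵢe^(−Eᵢ/kT) = 3·e^(−0.58520) + 2·e^(−2.8700) + 1·e^(−4.1928) = 1.6710 + 0.11340 + 0.015104 = 1.7995.
F = −kT ln Z = −89.2 × ln(1.7995) = −89.2 × 0.58751 = -52.4 meV.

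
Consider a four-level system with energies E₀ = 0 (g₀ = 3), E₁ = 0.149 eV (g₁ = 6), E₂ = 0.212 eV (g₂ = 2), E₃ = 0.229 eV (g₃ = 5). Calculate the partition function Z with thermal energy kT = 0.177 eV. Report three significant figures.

Z = 7.56

Eᵢ/kT = 0, 0.84181, 1.1977, 1.2938.
Z = Σ gᵢe^(−Eᵢ/kT) = 3·e^(−0) + 6·e^(−0.84181) + 2·e^(−1.1977) + 5·e^(−1.2938) = 3.0000 + 2.5856 + 0.60378 + 1.3711 = 7.5605.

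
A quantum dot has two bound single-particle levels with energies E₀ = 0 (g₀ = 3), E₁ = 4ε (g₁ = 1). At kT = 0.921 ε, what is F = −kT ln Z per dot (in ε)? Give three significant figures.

-1.02 ε

Eᵢ/kT = 0, 4.3431.
Z = Σ gᵢe^(−Eᵢ/kT) = 3·e^(−0) + 1·e^(−4.3431) = 3.0000 + 0.012996 = 3.0130.
F = −kT ln Z = −0.921 × ln(3.0130) = −0.921 × 1.1029 = -1.02 ε.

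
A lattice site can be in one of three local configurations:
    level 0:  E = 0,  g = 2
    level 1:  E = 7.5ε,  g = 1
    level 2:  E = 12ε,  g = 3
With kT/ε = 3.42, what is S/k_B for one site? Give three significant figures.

1.04

Eᵢ/kT = 0, 2.1930, 3.5088.
Z = Σ gᵢe^(−Eᵢ/kT) = 2·e^(−0) + 1·e^(−2.1930) + 3·e^(−3.5088) = 2.0000 + 0.11158 + 0.089798 = 2.2014.
⟨E⟩ = Σ EᵢPᵢ = 0.86964 ε.
S/k_B = ln Z + ⟨E⟩/kT = ln(2.2014) + 0.86964/3.42 = 0.78909 + 0.25428 = 1.04.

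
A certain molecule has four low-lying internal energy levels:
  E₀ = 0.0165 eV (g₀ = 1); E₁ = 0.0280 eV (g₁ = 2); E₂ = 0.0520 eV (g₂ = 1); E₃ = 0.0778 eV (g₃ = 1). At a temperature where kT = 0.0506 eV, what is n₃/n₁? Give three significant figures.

0.187

n₃/n₁ = (g₃/g₁) exp[−(E₃−E₁)/kT] = (1/2) × exp(−(0.0498 eV)/(0.0506 eV)) = (1/2) × exp(-0.98419) = 0.187.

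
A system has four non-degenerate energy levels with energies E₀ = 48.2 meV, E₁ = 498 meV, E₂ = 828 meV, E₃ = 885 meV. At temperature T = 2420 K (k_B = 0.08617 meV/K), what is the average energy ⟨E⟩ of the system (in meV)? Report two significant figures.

k_BT = 0.08617 × 2420 K = 208.5 meV.
Eᵢ/kT = 0.2312, 2.388, 3.971, 4.245.
Z = Σ e^(−Eᵢ/kT) = e^(−0.2312) + e^(−2.388) + e^(−3.971) + e^(−4.245) = 0.7936 + 0.09181 + 0.01885 + 0.01434 = 0.9186.
⟨E⟩ = Σ Eᵢ e^(−Eᵢ/kT) / Z = (48.2·0.7936 + 498·0.09181 + 828·0.01885 + 885·0.01434) / 0.9186 = 120 meV.

120 meV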